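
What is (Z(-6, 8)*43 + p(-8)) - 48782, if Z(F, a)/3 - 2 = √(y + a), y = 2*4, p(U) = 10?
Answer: -47998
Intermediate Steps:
y = 8
Z(F, a) = 6 + 3*√(8 + a)
(Z(-6, 8)*43 + p(-8)) - 48782 = ((6 + 3*√(8 + 8))*43 + 10) - 48782 = ((6 + 3*√16)*43 + 10) - 48782 = ((6 + 3*4)*43 + 10) - 48782 = ((6 + 12)*43 + 10) - 48782 = (18*43 + 10) - 48782 = (774 + 10) - 48782 = 784 - 48782 = -47998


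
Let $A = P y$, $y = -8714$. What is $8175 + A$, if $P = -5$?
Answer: $51745$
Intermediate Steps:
$A = 43570$ ($A = \left(-5\right) \left(-8714\right) = 43570$)
$8175 + A = 8175 + 43570 = 51745$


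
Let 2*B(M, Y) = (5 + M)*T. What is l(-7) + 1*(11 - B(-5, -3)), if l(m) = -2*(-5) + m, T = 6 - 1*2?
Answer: 14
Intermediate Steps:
T = 4 (T = 6 - 2 = 4)
l(m) = 10 + m
B(M, Y) = 10 + 2*M (B(M, Y) = ((5 + M)*4)/2 = (20 + 4*M)/2 = 10 + 2*M)
l(-7) + 1*(11 - B(-5, -3)) = (10 - 7) + 1*(11 - (10 + 2*(-5))) = 3 + 1*(11 - (10 - 10)) = 3 + 1*(11 - 1*0) = 3 + 1*(11 + 0) = 3 + 1*11 = 3 + 11 = 14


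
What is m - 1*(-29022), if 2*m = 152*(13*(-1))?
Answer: 28034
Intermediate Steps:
m = -988 (m = (152*(13*(-1)))/2 = (152*(-13))/2 = (½)*(-1976) = -988)
m - 1*(-29022) = -988 - 1*(-29022) = -988 + 29022 = 28034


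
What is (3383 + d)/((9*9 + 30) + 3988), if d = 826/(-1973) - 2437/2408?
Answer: 16065781663/19474283416 ≈ 0.82497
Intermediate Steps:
d = -6797209/4750984 (d = 826*(-1/1973) - 2437*1/2408 = -826/1973 - 2437/2408 = -6797209/4750984 ≈ -1.4307)
(3383 + d)/((9*9 + 30) + 3988) = (3383 - 6797209/4750984)/((9*9 + 30) + 3988) = 16065781663/(4750984*((81 + 30) + 3988)) = 16065781663/(4750984*(111 + 3988)) = (16065781663/4750984)/4099 = (16065781663/4750984)*(1/4099) = 16065781663/19474283416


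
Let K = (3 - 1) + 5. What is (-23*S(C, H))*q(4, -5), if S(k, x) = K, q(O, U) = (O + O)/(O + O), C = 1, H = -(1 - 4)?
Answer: -161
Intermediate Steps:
H = 3 (H = -1*(-3) = 3)
K = 7 (K = 2 + 5 = 7)
q(O, U) = 1 (q(O, U) = (2*O)/((2*O)) = (2*O)*(1/(2*O)) = 1)
S(k, x) = 7
(-23*S(C, H))*q(4, -5) = -23*7*1 = -161*1 = -161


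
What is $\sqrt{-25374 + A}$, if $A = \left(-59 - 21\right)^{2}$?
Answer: $i \sqrt{18974} \approx 137.75 i$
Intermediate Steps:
$A = 6400$ ($A = \left(-80\right)^{2} = 6400$)
$\sqrt{-25374 + A} = \sqrt{-25374 + 6400} = \sqrt{-18974} = i \sqrt{18974}$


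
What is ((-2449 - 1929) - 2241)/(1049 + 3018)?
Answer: -6619/4067 ≈ -1.6275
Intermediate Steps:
((-2449 - 1929) - 2241)/(1049 + 3018) = (-4378 - 2241)/4067 = -6619*1/4067 = -6619/4067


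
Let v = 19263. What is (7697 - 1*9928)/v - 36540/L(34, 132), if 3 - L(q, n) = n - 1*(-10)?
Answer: 703559911/2677557 ≈ 262.76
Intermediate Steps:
L(q, n) = -7 - n (L(q, n) = 3 - (n - 1*(-10)) = 3 - (n + 10) = 3 - (10 + n) = 3 + (-10 - n) = -7 - n)
(7697 - 1*9928)/v - 36540/L(34, 132) = (7697 - 1*9928)/19263 - 36540/(-7 - 1*132) = (7697 - 9928)*(1/19263) - 36540/(-7 - 132) = -2231*1/19263 - 36540/(-139) = -2231/19263 - 36540*(-1/139) = -2231/19263 + 36540/139 = 703559911/2677557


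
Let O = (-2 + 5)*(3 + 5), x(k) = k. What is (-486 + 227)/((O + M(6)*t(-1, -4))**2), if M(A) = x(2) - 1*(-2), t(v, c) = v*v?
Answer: -37/112 ≈ -0.33036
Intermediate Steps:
O = 24 (O = 3*8 = 24)
t(v, c) = v**2
M(A) = 4 (M(A) = 2 - 1*(-2) = 2 + 2 = 4)
(-486 + 227)/((O + M(6)*t(-1, -4))**2) = (-486 + 227)/((24 + 4*(-1)**2)**2) = -259/(24 + 4*1)**2 = -259/(24 + 4)**2 = -259/(28**2) = -259/784 = -259*1/784 = -37/112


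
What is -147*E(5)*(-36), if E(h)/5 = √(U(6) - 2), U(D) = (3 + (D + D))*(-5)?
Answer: 26460*I*√77 ≈ 2.3219e+5*I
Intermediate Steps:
U(D) = -15 - 10*D (U(D) = (3 + 2*D)*(-5) = -15 - 10*D)
E(h) = 5*I*√77 (E(h) = 5*√((-15 - 10*6) - 2) = 5*√((-15 - 60) - 2) = 5*√(-75 - 2) = 5*√(-77) = 5*(I*√77) = 5*I*√77)
-147*E(5)*(-36) = -147*5*I*√77*(-36) = -(-26460)*I*√77 = 26460*I*√77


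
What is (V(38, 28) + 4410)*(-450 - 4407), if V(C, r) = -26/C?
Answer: -406904889/19 ≈ -2.1416e+7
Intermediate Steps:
(V(38, 28) + 4410)*(-450 - 4407) = (-26/38 + 4410)*(-450 - 4407) = (-26*1/38 + 4410)*(-4857) = (-13/19 + 4410)*(-4857) = (83777/19)*(-4857) = -406904889/19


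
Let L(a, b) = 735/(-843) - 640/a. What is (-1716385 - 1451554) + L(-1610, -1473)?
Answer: -143320749760/45241 ≈ -3.1679e+6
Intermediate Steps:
L(a, b) = -245/281 - 640/a (L(a, b) = 735*(-1/843) - 640/a = -245/281 - 640/a)
(-1716385 - 1451554) + L(-1610, -1473) = (-1716385 - 1451554) + (-245/281 - 640/(-1610)) = -3167939 + (-245/281 - 640*(-1/1610)) = -3167939 + (-245/281 + 64/161) = -3167939 - 21461/45241 = -143320749760/45241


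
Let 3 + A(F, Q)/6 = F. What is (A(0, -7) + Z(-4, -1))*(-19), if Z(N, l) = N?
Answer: 418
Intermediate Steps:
A(F, Q) = -18 + 6*F
(A(0, -7) + Z(-4, -1))*(-19) = ((-18 + 6*0) - 4)*(-19) = ((-18 + 0) - 4)*(-19) = (-18 - 4)*(-19) = -22*(-19) = 418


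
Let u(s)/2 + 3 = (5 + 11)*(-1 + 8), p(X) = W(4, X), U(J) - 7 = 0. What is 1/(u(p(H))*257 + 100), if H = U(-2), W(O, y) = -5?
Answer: 1/56126 ≈ 1.7817e-5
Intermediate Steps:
U(J) = 7 (U(J) = 7 + 0 = 7)
H = 7
p(X) = -5
u(s) = 218 (u(s) = -6 + 2*((5 + 11)*(-1 + 8)) = -6 + 2*(16*7) = -6 + 2*112 = -6 + 224 = 218)
1/(u(p(H))*257 + 100) = 1/(218*257 + 100) = 1/(56026 + 100) = 1/56126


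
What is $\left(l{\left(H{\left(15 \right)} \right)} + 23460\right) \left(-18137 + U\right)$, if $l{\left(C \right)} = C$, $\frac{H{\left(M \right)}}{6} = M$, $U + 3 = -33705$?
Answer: $-1220949750$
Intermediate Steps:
$U = -33708$ ($U = -3 - 33705 = -33708$)
$H{\left(M \right)} = 6 M$
$\left(l{\left(H{\left(15 \right)} \right)} + 23460\right) \left(-18137 + U\right) = \left(6 \cdot 15 + 23460\right) \left(-18137 - 33708\right) = \left(90 + 23460\right) \left(-51845\right) = 23550 \left(-51845\right) = -1220949750$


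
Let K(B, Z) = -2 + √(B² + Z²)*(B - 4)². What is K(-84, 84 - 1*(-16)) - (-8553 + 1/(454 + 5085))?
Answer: 47363988/5539 + 30976*√1066 ≈ 1.0199e+6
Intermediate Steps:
K(B, Z) = -2 + (-4 + B)²*√(B² + Z²) (K(B, Z) = -2 + √(B² + Z²)*(-4 + B)² = -2 + (-4 + B)²*√(B² + Z²))
K(-84, 84 - 1*(-16)) - (-8553 + 1/(454 + 5085)) = (-2 + (-4 - 84)²*√((-84)² + (84 - 1*(-16))²)) - (-8553 + 1/(454 + 5085)) = (-2 + (-88)²*√(7056 + (84 + 16)²)) - (-8553 + 1/5539) = (-2 + 7744*√(7056 + 100²)) - (-8553 + 1/5539) = (-2 + 7744*√(7056 + 10000)) - 1*(-47375066/5539) = (-2 + 7744*√17056) + 47375066/5539 = (-2 + 7744*(4*√1066)) + 47375066/5539 = (-2 + 30976*√1066) + 47375066/5539 = 47363988/5539 + 30976*√1066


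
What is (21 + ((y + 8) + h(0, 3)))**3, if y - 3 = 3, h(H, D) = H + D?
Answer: 54872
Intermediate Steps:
h(H, D) = D + H
y = 6 (y = 3 + 3 = 6)
(21 + ((y + 8) + h(0, 3)))**3 = (21 + ((6 + 8) + (3 + 0)))**3 = (21 + (14 + 3))**3 = (21 + 17)**3 = 38**3 = 54872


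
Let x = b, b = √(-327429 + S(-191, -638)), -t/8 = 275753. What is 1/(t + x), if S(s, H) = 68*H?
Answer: -2206024/4866542259389 - I*√370813/4866542259389 ≈ -4.533e-7 - 1.2513e-10*I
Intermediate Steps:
t = -2206024 (t = -8*275753 = -2206024)
b = I*√370813 (b = √(-327429 + 68*(-638)) = √(-327429 - 43384) = √(-370813) = I*√370813 ≈ 608.94*I)
x = I*√370813 ≈ 608.94*I
1/(t + x) = 1/(-2206024 + I*√370813)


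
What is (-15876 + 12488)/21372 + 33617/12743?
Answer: 168822310/68085849 ≈ 2.4795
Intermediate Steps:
(-15876 + 12488)/21372 + 33617/12743 = -3388*1/21372 + 33617*(1/12743) = -847/5343 + 33617/12743 = 168822310/68085849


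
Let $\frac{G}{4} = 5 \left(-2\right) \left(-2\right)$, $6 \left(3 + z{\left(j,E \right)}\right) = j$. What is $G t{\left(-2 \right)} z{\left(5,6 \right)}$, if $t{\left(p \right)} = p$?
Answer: $\frac{1040}{3} \approx 346.67$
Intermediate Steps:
$z{\left(j,E \right)} = -3 + \frac{j}{6}$
$G = 80$ ($G = 4 \cdot 5 \left(-2\right) \left(-2\right) = 4 \left(\left(-10\right) \left(-2\right)\right) = 4 \cdot 20 = 80$)
$G t{\left(-2 \right)} z{\left(5,6 \right)} = 80 \left(-2\right) \left(-3 + \frac{1}{6} \cdot 5\right) = - 160 \left(-3 + \frac{5}{6}\right) = \left(-160\right) \left(- \frac{13}{6}\right) = \frac{1040}{3}$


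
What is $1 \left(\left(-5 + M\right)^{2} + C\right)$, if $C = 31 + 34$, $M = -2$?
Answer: $114$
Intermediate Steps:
$C = 65$
$1 \left(\left(-5 + M\right)^{2} + C\right) = 1 \left(\left(-5 - 2\right)^{2} + 65\right) = 1 \left(\left(-7\right)^{2} + 65\right) = 1 \left(49 + 65\right) = 1 \cdot 114 = 114$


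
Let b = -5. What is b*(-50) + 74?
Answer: 324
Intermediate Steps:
b*(-50) + 74 = -5*(-50) + 74 = 250 + 74 = 324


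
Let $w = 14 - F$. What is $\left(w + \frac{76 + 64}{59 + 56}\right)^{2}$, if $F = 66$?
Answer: $\frac{1364224}{529} \approx 2578.9$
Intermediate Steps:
$w = -52$ ($w = 14 - 66 = -52$)
$\left(w + \frac{76 + 64}{59 + 56}\right)^{2} = \left(-52 + \frac{76 + 64}{59 + 56}\right)^{2} = \left(-52 + \frac{140}{115}\right)^{2} = \left(-52 + 140 \cdot \frac{1}{115}\right)^{2} = \left(-52 + \frac{28}{23}\right)^{2} = \left(- \frac{1168}{23}\right)^{2} = \frac{1364224}{529}$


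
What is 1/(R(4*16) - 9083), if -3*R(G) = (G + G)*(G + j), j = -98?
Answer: -3/22897 ≈ -0.00013102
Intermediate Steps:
R(G) = -2*G*(-98 + G)/3 (R(G) = -(G + G)*(G - 98)/3 = -2*G*(-98 + G)/3)
1/(R(4*16) - 9083) = 1/(2*(4*16)*(98 - 4*16)/3 - 9083) = 1/((2/3)*64*(98 - 1*64) - 9083) = 1/((2/3)*64*(98 - 64) - 9083) = 1/((2/3)*64*34 - 9083) = 1/(4352/3 - 9083) = 1/(-22897/3) = -3/22897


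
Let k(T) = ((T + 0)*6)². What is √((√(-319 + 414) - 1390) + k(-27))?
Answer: √(24854 + √95) ≈ 157.68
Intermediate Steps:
k(T) = 36*T² (k(T) = (T*6)² = (6*T)² = 36*T²)
√((√(-319 + 414) - 1390) + k(-27)) = √((√(-319 + 414) - 1390) + 36*(-27)²) = √((√95 - 1390) + 36*729) = √((-1390 + √95) + 26244) = √(24854 + √95)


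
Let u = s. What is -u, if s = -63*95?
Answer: 5985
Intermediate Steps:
s = -5985
u = -5985
-u = -1*(-5985) = 5985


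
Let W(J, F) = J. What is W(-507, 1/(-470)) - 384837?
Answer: -385344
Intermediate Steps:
W(-507, 1/(-470)) - 384837 = -507 - 384837 = -385344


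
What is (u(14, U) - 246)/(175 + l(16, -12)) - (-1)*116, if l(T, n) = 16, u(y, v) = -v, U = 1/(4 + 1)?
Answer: 109549/955 ≈ 114.71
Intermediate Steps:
U = ⅕ (U = 1/5 = ⅕ ≈ 0.20000)
(u(14, U) - 246)/(175 + l(16, -12)) - (-1)*116 = (-1*⅕ - 246)/(175 + 16) - (-1)*116 = (-⅕ - 246)/191 - 1*(-116) = -1231/5*1/191 + 116 = -1231/955 + 116 = 109549/955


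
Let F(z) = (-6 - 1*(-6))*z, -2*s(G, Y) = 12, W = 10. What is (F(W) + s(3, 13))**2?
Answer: 36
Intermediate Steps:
s(G, Y) = -6 (s(G, Y) = -1/2*12 = -6)
F(z) = 0 (F(z) = (-6 + 6)*z = 0*z = 0)
(F(W) + s(3, 13))**2 = (0 - 6)**2 = (-6)**2 = 36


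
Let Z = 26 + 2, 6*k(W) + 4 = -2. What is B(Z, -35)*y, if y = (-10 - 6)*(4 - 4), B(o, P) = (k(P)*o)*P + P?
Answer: 0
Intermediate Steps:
k(W) = -1 (k(W) = -⅔ + (⅙)*(-2) = -⅔ - ⅓ = -1)
Z = 28
B(o, P) = P - P*o (B(o, P) = (-o)*P + P = -P*o + P = P - P*o)
y = 0 (y = -16*0 = 0)
B(Z, -35)*y = -35*(1 - 1*28)*0 = -35*(1 - 28)*0 = -35*(-27)*0 = 945*0 = 0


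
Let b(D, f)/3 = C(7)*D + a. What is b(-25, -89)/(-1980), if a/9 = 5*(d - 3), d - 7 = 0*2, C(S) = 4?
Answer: -4/33 ≈ -0.12121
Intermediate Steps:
d = 7 (d = 7 + 0*2 = 7 + 0 = 7)
a = 180 (a = 9*(5*(7 - 3)) = 9*(5*4) = 9*20 = 180)
b(D, f) = 540 + 12*D (b(D, f) = 3*(4*D + 180) = 3*(180 + 4*D) = 540 + 12*D)
b(-25, -89)/(-1980) = (540 + 12*(-25))/(-1980) = (540 - 300)*(-1/1980) = 240*(-1/1980) = -4/33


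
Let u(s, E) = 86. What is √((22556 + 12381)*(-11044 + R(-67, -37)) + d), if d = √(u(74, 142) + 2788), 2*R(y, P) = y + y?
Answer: √(-388185007 + √2874) ≈ 19702.0*I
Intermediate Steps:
R(y, P) = y (R(y, P) = (y + y)/2 = (2*y)/2 = y)
d = √2874 (d = √(86 + 2788) = √2874 ≈ 53.610)
√((22556 + 12381)*(-11044 + R(-67, -37)) + d) = √((22556 + 12381)*(-11044 - 67) + √2874) = √(34937*(-11111) + √2874) = √(-388185007 + √2874)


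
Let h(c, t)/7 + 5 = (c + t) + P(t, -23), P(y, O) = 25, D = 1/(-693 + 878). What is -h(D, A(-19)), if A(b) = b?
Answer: -1302/185 ≈ -7.0378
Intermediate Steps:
D = 1/185 ≈ 0.0054054
h(c, t) = 140 + 7*c + 7*t (h(c, t) = -35 + 7*((c + t) + 25) = -35 + 7*(25 + c + t) = -35 + (175 + 7*c + 7*t) = 140 + 7*c + 7*t)
-h(D, A(-19)) = -(140 + 7*(1/185) + 7*(-19)) = -(140 + 7/185 - 133) = -1*1302/185 = -1302/185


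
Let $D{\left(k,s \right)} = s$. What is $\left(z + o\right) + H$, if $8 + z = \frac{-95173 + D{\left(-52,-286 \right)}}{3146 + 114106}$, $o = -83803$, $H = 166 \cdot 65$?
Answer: $- \frac{8561953751}{117252} \approx -73022.0$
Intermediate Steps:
$H = 10790$
$z = - \frac{1033475}{117252}$ ($z = -8 + \frac{-95173 - 286}{3146 + 114106} = -8 - \frac{95459}{117252} = - \frac{1033475}{117252} \approx -8.8141$)
$\left(z + o\right) + H = \left(- \frac{1033475}{117252} - 83803\right) + 10790 = - \frac{9827102831}{117252} + 10790 = - \frac{8561953751}{117252}$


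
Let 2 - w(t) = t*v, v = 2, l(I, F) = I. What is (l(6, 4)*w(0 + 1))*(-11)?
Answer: 0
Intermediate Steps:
w(t) = 2 - 2*t (w(t) = 2 - t*2 = 2 - 2*t)
(l(6, 4)*w(0 + 1))*(-11) = (6*(2 - 2*(0 + 1)))*(-11) = (6*(2 - 2*1))*(-11) = (6*(2 - 2))*(-11) = (6*0)*(-11) = 0*(-11) = 0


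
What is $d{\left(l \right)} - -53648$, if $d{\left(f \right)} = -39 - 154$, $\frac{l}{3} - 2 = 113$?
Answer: $53455$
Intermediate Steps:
$l = 345$ ($l = 6 + 3 \cdot 113 = 6 + 339 = 345$)
$d{\left(f \right)} = -193$
$d{\left(l \right)} - -53648 = -193 - -53648 = -193 + 53648 = 53455$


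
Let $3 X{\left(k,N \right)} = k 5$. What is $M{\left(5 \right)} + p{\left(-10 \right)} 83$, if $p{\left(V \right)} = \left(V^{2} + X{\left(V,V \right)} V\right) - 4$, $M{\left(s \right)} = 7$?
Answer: $\frac{65425}{3} \approx 21808.0$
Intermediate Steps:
$X{\left(k,N \right)} = \frac{5 k}{3}$ ($X{\left(k,N \right)} = \frac{k 5}{3} = \frac{5 k}{3}$)
$p{\left(V \right)} = -4 + \frac{8 V^{2}}{3}$ ($p{\left(V \right)} = \left(V^{2} + \frac{5 V}{3} V\right) - 4 = \left(V^{2} + \frac{5 V^{2}}{3}\right) - 4 = \frac{8 V^{2}}{3} - 4 = -4 + \frac{8 V^{2}}{3}$)
$M{\left(5 \right)} + p{\left(-10 \right)} 83 = 7 + \left(-4 + \frac{8 \left(-10\right)^{2}}{3}\right) 83 = 7 + \left(-4 + \frac{8}{3} \cdot 100\right) 83 = 7 + \left(-4 + \frac{800}{3}\right) 83 = 7 + \frac{788}{3} \cdot 83 = 7 + \frac{65404}{3} = \frac{65425}{3}$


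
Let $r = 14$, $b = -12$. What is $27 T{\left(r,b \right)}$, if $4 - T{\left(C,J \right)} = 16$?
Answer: $-324$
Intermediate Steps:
$T{\left(C,J \right)} = -12$ ($T{\left(C,J \right)} = 4 - 16 = -12$)
$27 T{\left(r,b \right)} = 27 \left(-12\right) = -324$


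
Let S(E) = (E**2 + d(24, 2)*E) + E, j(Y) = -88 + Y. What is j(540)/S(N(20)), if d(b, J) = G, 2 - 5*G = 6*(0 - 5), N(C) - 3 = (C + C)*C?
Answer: 565/813439 ≈ 0.00069458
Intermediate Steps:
N(C) = 3 + 2*C**2 (N(C) = 3 + (C + C)*C = 3 + (2*C)*C = 3 + 2*C**2)
G = 32/5 (G = 2/5 - 6*(0 - 5)/5 = 2/5 - 6*(-5)/5 = 2/5 - 1/5*(-30) = 2/5 + 6 = 32/5 ≈ 6.4000)
d(b, J) = 32/5
S(E) = E**2 + 37*E/5 (S(E) = (E**2 + 32*E/5) + E = E**2 + 37*E/5)
j(540)/S(N(20)) = (-88 + 540)/(((3 + 2*20**2)*(37 + 5*(3 + 2*20**2))/5)) = 452/(((3 + 2*400)*(37 + 5*(3 + 2*400))/5)) = 452/(((3 + 800)*(37 + 5*(3 + 800))/5)) = 452/(((1/5)*803*(37 + 5*803))) = 452/(((1/5)*803*(37 + 4015))) = 452/(((1/5)*803*4052)) = 452/(3253756/5) = 452*(5/3253756) = 565/813439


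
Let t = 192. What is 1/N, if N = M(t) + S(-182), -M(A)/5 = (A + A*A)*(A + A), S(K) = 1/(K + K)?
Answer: -364/25897697281 ≈ -1.4055e-8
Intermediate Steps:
S(K) = 1/(2*K)
M(A) = -10*A*(A + A**2) (M(A) = -5*(A + A*A)*(A + A) = -5*(A + A**2)*2*A = -10*A*(A + A**2))
N = -25897697281/364 (N = 10*192**2*(-1 - 1*192) + (1/2)/(-182) = 10*36864*(-1 - 192) + (1/2)*(-1/182) = 10*36864*(-193) - 1/364 = -71147520 - 1/364 = -25897697281/364 ≈ -7.1148e+7)
1/N = 1/(-25897697281/364) = -364/25897697281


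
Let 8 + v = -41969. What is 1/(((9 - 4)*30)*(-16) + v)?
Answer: -1/44377 ≈ -2.2534e-5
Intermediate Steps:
v = -41977 (v = -8 - 41969 = -41977)
1/(((9 - 4)*30)*(-16) + v) = 1/(((9 - 4)*30)*(-16) - 41977) = 1/((5*30)*(-16) - 41977) = 1/(150*(-16) - 41977) = 1/(-2400 - 41977) = 1/(-44377) = -1/44377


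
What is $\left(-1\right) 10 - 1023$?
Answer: $-1033$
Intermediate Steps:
$\left(-1\right) 10 - 1023 = -10 - 1023 = -1033$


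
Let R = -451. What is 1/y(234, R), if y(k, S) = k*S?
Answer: -1/105534 ≈ -9.4756e-6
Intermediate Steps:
y(k, S) = S*k
1/y(234, R) = 1/(-451*234) = 1/(-105534) = -1/105534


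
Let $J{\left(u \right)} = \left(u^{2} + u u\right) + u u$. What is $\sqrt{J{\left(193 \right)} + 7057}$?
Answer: $2 \sqrt{29701} \approx 344.68$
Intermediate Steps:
$J{\left(u \right)} = 3 u^{2}$ ($J{\left(u \right)} = \left(u^{2} + u^{2}\right) + u^{2} = 2 u^{2} + u^{2} = 3 u^{2}$)
$\sqrt{J{\left(193 \right)} + 7057} = \sqrt{3 \cdot 193^{2} + 7057} = \sqrt{3 \cdot 37249 + 7057} = \sqrt{111747 + 7057} = \sqrt{118804} = 2 \sqrt{29701}$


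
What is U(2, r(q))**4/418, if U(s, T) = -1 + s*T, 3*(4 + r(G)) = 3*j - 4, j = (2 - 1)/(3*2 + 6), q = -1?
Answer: 279841/6688 ≈ 41.842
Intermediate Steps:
j = 1/12 (j = 1/(6 + 6) = 1/12 ≈ 0.083333)
r(G) = -21/4 (r(G) = -4 + (3*(1/12) - 4)/3 = -4 + (1/4 - 4)/3 = -4 + (1/3)*(-15/4) = -4 - 5/4 = -21/4)
U(s, T) = -1 + T*s
U(2, r(q))**4/418 = (-1 - 21/4*2)**4/418 = (-1 - 21/2)**4*(1/418) = (-23/2)**4*(1/418) = (279841/16)*(1/418) = 279841/6688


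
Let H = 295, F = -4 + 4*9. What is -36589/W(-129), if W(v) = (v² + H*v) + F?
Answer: 36589/21382 ≈ 1.7112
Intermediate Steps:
F = 32 (F = -4 + 36 = 32)
W(v) = 32 + v² + 295*v (W(v) = (v² + 295*v) + 32 = 32 + v² + 295*v)
-36589/W(-129) = -36589/(32 + (-129)² + 295*(-129)) = -36589/(32 + 16641 - 38055) = -36589/(-21382) = -36589*(-1/21382) = 36589/21382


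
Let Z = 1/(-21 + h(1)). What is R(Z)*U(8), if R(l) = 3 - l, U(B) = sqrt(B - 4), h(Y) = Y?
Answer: 61/10 ≈ 6.1000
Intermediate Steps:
U(B) = sqrt(-4 + B)
Z = -1/20 (Z = 1/(-21 + 1) = 1/(-20) = -1/20 ≈ -0.050000)
R(Z)*U(8) = (3 - 1*(-1/20))*sqrt(-4 + 8) = (3 + 1/20)*sqrt(4) = (61/20)*2 = 61/10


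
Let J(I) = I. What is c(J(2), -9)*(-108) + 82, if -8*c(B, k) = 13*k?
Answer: -2995/2 ≈ -1497.5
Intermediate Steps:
c(B, k) = -13*k/8
c(J(2), -9)*(-108) + 82 = -13/8*(-9)*(-108) + 82 = (117/8)*(-108) + 82 = -3159/2 + 82 = -2995/2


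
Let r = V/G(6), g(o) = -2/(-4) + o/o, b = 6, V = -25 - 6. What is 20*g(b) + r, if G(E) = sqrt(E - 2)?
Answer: 29/2 ≈ 14.500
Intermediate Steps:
V = -31
g(o) = 3/2 (g(o) = -2*(-1/4) + 1 = 1/2 + 1 = 3/2)
G(E) = sqrt(-2 + E)
r = -31/2 (r = -31/sqrt(-2 + 6) = -31/(sqrt(4)) = -31/2 ≈ -15.500)
20*g(b) + r = 20*(3/2) - 31/2 = 30 - 31/2 = 29/2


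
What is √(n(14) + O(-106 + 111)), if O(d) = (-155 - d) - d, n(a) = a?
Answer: I*√151 ≈ 12.288*I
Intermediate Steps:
O(d) = -155 - 2*d
√(n(14) + O(-106 + 111)) = √(14 + (-155 - 2*(-106 + 111))) = √(14 + (-155 - 2*5)) = √(14 + (-155 - 10)) = √(14 - 165) = √(-151) = I*√151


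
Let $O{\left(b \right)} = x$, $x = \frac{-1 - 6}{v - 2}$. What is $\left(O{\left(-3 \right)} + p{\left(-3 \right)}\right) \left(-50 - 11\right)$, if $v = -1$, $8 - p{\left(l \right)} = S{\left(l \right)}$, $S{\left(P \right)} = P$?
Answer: $- \frac{2440}{3} \approx -813.33$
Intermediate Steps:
$p{\left(l \right)} = 8 - l$
$x = \frac{7}{3}$ ($x = \frac{-1 - 6}{-1 - 2} = - \frac{7}{-3} = \left(-7\right) \left(- \frac{1}{3}\right) = \frac{7}{3} \approx 2.3333$)
$O{\left(b \right)} = \frac{7}{3}$
$\left(O{\left(-3 \right)} + p{\left(-3 \right)}\right) \left(-50 - 11\right) = \left(\frac{7}{3} + \left(8 - -3\right)\right) \left(-50 - 11\right) = \left(\frac{7}{3} + \left(8 + 3\right)\right) \left(-61\right) = \left(\frac{7}{3} + 11\right) \left(-61\right) = \frac{40}{3} \left(-61\right) = - \frac{2440}{3}$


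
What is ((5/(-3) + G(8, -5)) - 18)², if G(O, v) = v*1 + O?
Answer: 2500/9 ≈ 277.78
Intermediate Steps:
G(O, v) = O + v (G(O, v) = v + O = O + v)
((5/(-3) + G(8, -5)) - 18)² = ((5/(-3) + (8 - 5)) - 18)² = ((-⅓*5 + 3) - 18)² = ((-5/3 + 3) - 18)² = (4/3 - 18)² = (-50/3)² = 2500/9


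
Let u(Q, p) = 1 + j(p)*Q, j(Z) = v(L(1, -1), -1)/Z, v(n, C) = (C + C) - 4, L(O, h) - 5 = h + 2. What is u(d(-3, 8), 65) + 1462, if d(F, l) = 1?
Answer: 95089/65 ≈ 1462.9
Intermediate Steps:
L(O, h) = 7 + h (L(O, h) = 5 + (h + 2) = 5 + (2 + h) = 7 + h)
v(n, C) = -4 + 2*C (v(n, C) = 2*C - 4 = -4 + 2*C)
j(Z) = -6/Z (j(Z) = (-4 + 2*(-1))/Z = (-4 - 2)/Z = -6/Z)
u(Q, p) = 1 - 6*Q/p (u(Q, p) = 1 + (-6/p)*Q = 1 - 6*Q/p)
u(d(-3, 8), 65) + 1462 = (65 - 6*1)/65 + 1462 = (65 - 6)/65 + 1462 = (1/65)*59 + 1462 = 59/65 + 1462 = 95089/65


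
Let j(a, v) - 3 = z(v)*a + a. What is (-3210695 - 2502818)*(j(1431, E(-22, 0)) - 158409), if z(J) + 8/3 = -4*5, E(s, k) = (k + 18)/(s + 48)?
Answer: 1082202210843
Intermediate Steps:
E(s, k) = (18 + k)/(48 + s)
z(J) = -68/3 (z(J) = -8/3 - 4*5 = -8/3 - 20 = -68/3)
j(a, v) = 3 - 65*a/3 (j(a, v) = 3 + (-68*a/3 + a) = 3 - 65*a/3)
(-3210695 - 2502818)*(j(1431, E(-22, 0)) - 158409) = (-3210695 - 2502818)*((3 - 65/3*1431) - 158409) = -5713513*((3 - 31005) - 158409) = -5713513*(-31002 - 158409) = -5713513*(-189411) = 1082202210843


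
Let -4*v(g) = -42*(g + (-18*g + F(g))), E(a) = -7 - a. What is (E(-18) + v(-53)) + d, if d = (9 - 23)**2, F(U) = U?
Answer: 9111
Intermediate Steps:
d = 196 (d = (-14)**2 = 196)
v(g) = -168*g (v(g) = -(-21)*(g + (-18*g + g))/2 = -(-21)*(g - 17*g)/2 = -(-21)*(-16*g)/2 = -168*g)
(E(-18) + v(-53)) + d = ((-7 - 1*(-18)) - 168*(-53)) + 196 = ((-7 + 18) + 8904) + 196 = (11 + 8904) + 196 = 8915 + 196 = 9111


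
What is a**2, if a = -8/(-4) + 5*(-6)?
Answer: 784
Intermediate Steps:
a = -28 (a = -8*(-1/4) - 30 = 2 - 30 = -28)
a**2 = (-28)**2 = 784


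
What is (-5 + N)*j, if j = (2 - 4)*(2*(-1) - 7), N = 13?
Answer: 144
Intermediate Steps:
j = 18 (j = -2*(-2 - 7) = -2*(-9) = 18)
(-5 + N)*j = (-5 + 13)*18 = 8*18 = 144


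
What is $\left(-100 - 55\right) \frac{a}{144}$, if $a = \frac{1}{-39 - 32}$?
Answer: $\frac{155}{10224} \approx 0.01516$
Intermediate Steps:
$a = - \frac{1}{71}$ ($a = \frac{1}{-71} = - \frac{1}{71} \approx -0.014085$)
$\left(-100 - 55\right) \frac{a}{144} = \left(-100 - 55\right) \left(- \frac{1}{71 \cdot 144}\right) = - 155 \left(\left(- \frac{1}{71}\right) \frac{1}{144}\right) = \left(-155\right) \left(- \frac{1}{10224}\right) = \frac{155}{10224}$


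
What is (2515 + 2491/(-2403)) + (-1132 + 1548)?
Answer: 7040702/2403 ≈ 2930.0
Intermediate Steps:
(2515 + 2491/(-2403)) + (-1132 + 1548) = (2515 + 2491*(-1/2403)) + 416 = (2515 - 2491/2403) + 416 = 6041054/2403 + 416 = 7040702/2403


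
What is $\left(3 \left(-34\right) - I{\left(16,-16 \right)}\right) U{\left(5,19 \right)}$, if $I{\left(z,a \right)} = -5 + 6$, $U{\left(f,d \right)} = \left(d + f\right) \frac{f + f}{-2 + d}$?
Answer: $- \frac{24720}{17} \approx -1454.1$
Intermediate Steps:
$U{\left(f,d \right)} = \frac{2 f \left(d + f\right)}{-2 + d}$ ($U{\left(f,d \right)} = \left(d + f\right) \frac{2 f}{-2 + d} = \frac{2 f \left(d + f\right)}{-2 + d}$)
$I{\left(z,a \right)} = 1$
$\left(3 \left(-34\right) - I{\left(16,-16 \right)}\right) U{\left(5,19 \right)} = \left(3 \left(-34\right) - 1\right) 2 \cdot 5 \frac{1}{-2 + 19} \left(19 + 5\right) = \left(-102 - 1\right) 2 \cdot 5 \cdot \frac{1}{17} \cdot 24 = - 103 \cdot 2 \cdot 5 \cdot \frac{1}{17} \cdot 24 = \left(-103\right) \frac{240}{17} = - \frac{24720}{17}$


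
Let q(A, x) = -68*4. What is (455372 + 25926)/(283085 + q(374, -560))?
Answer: 481298/282813 ≈ 1.7018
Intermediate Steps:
q(A, x) = -272
(455372 + 25926)/(283085 + q(374, -560)) = (455372 + 25926)/(283085 - 272) = 481298/282813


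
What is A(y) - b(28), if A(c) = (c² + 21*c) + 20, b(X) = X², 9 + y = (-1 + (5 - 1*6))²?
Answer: -844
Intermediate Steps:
y = -5 (y = -9 + (-1 + (5 - 1*6))² = -9 + (-1 + (5 - 6))² = -9 + (-1 - 1)² = -9 + (-2)² = -9 + 4 = -5)
A(c) = 20 + c² + 21*c
A(y) - b(28) = (20 + (-5)² + 21*(-5)) - 1*28² = (20 + 25 - 105) - 1*784 = -60 - 784 = -844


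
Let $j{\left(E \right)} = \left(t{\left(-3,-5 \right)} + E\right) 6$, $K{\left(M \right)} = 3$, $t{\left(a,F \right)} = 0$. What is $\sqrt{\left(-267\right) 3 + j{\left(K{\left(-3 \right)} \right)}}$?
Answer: $3 i \sqrt{87} \approx 27.982 i$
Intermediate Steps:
$j{\left(E \right)} = 6 E$ ($j{\left(E \right)} = \left(0 + E\right) 6 = E 6 = 6 E$)
$\sqrt{\left(-267\right) 3 + j{\left(K{\left(-3 \right)} \right)}} = \sqrt{\left(-267\right) 3 + 6 \cdot 3} = \sqrt{-801 + 18} = \sqrt{-783} = 3 i \sqrt{87}$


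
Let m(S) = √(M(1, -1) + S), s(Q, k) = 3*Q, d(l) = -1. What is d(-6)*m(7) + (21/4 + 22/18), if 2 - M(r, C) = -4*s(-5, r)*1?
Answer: 233/36 - I*√51 ≈ 6.4722 - 7.1414*I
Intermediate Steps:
M(r, C) = -58 (M(r, C) = 2 - (-12*(-5)) = 2 - (-4*(-15)) = 2 - 60 = -58)
m(S) = √(-58 + S)
d(-6)*m(7) + (21/4 + 22/18) = -√(-58 + 7) + (21/4 + 22/18) = -√(-51) + (21*(¼) + 22*(1/18)) = -I*√51 + (21/4 + 11/9) = -I*√51 + 233/36 = 233/36 - I*√51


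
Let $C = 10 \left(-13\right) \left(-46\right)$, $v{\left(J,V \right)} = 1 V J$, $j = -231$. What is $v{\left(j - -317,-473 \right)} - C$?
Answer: $-46658$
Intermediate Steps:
$v{\left(J,V \right)} = J V$ ($v{\left(J,V \right)} = V J = J V$)
$C = 5980$ ($C = \left(-130\right) \left(-46\right) = 5980$)
$v{\left(j - -317,-473 \right)} - C = \left(-231 - -317\right) \left(-473\right) - 5980 = \left(-231 + 317\right) \left(-473\right) - 5980 = 86 \left(-473\right) - 5980 = -40678 - 5980 = -46658$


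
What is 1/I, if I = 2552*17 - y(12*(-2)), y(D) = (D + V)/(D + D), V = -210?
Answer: 8/347033 ≈ 2.3053e-5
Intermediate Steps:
y(D) = (-210 + D)/(2*D) (y(D) = (D - 210)/(D + D) = (-210 + D)/((2*D)) = (-210 + D)*(1/(2*D)) = (-210 + D)/(2*D))
I = 347033/8 (I = 2552*17 - (-210 + 12*(-2))/(2*(12*(-2))) = 43384 - (-210 - 24)/(2*(-24)) = 43384 - (-1)*(-234)/(2*24) = 43384 - 1*39/8 = 43384 - 39/8 = 347033/8 ≈ 43379.)
1/I = 1/(347033/8) = 8/347033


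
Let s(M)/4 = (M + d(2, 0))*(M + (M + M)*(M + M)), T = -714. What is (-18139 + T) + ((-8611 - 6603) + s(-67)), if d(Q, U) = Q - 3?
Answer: -4899875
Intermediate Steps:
d(Q, U) = -3 + Q
s(M) = 4*(-1 + M)*(M + 4*M**2) (s(M) = 4*((M + (-3 + 2))*(M + (M + M)*(M + M))) = 4*((M - 1)*(M + (2*M)*(2*M))) = 4*((-1 + M)*(M + 4*M**2)) = 4*(-1 + M)*(M + 4*M**2))
(-18139 + T) + ((-8611 - 6603) + s(-67)) = (-18139 - 714) + ((-8611 - 6603) + 4*(-67)*(-1 - 3*(-67) + 4*(-67)**2)) = -18853 + (-15214 + 4*(-67)*(-1 + 201 + 4*4489)) = -18853 + (-15214 + 4*(-67)*(-1 + 201 + 17956)) = -18853 + (-15214 + 4*(-67)*18156) = -18853 + (-15214 - 4865808) = -18853 - 4881022 = -4899875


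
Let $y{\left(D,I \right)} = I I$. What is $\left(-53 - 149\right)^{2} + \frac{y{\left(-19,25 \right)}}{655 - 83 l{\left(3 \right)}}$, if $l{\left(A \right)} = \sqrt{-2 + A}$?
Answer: $\frac{23340513}{572} \approx 40805.0$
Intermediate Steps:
$y{\left(D,I \right)} = I^{2}$
$\left(-53 - 149\right)^{2} + \frac{y{\left(-19,25 \right)}}{655 - 83 l{\left(3 \right)}} = \left(-53 - 149\right)^{2} + \frac{25^{2}}{655 - 83 \sqrt{-2 + 3}} = \left(-202\right)^{2} + \frac{1}{655 - 83 \sqrt{1}} \cdot 625 = 40804 + \frac{1}{655 - 83} \cdot 625 = 40804 + \frac{1}{572} \cdot 625 = 40804 + \frac{625}{572} = \frac{23340513}{572}$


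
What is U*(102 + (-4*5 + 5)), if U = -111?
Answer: -9657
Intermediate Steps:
U*(102 + (-4*5 + 5)) = -111*(102 + (-4*5 + 5)) = -111*(102 + (-20 + 5)) = -111*(102 - 15) = -111*87 = -9657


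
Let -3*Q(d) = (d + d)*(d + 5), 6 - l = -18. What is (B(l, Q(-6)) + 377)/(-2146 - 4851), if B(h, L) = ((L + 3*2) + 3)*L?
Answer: -357/6997 ≈ -0.051022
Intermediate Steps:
l = 24 (l = 6 - 1*(-18) = 6 + 18 = 24)
Q(d) = -2*d*(5 + d)/3 (Q(d) = -(d + d)*(d + 5)/3 = -2*d*(5 + d)/3)
B(h, L) = L*(9 + L) (B(h, L) = ((L + 6) + 3)*L = ((6 + L) + 3)*L = (9 + L)*L = L*(9 + L))
(B(l, Q(-6)) + 377)/(-2146 - 4851) = ((-2/3*(-6)*(5 - 6))*(9 - 2/3*(-6)*(5 - 6)) + 377)/(-2146 - 4851) = ((-2/3*(-6)*(-1))*(9 - 2/3*(-6)*(-1)) + 377)/(-6997) = (-4*(9 - 4) + 377)*(-1/6997) = (-4*5 + 377)*(-1/6997) = (-20 + 377)*(-1/6997) = 357*(-1/6997) = -357/6997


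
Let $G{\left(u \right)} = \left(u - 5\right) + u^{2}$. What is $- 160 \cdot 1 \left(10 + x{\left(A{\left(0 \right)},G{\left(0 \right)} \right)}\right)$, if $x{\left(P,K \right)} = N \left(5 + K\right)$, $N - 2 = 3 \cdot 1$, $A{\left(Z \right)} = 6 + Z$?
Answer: $-1600$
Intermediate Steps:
$G{\left(u \right)} = -5 + u + u^{2}$ ($G{\left(u \right)} = \left(-5 + u\right) + u^{2} = -5 + u + u^{2}$)
$N = 5$ ($N = 2 + 3 \cdot 1 = 2 + 3 = 5$)
$x{\left(P,K \right)} = 25 + 5 K$ ($x{\left(P,K \right)} = 5 \left(5 + K\right) = 25 + 5 K$)
$- 160 \cdot 1 \left(10 + x{\left(A{\left(0 \right)},G{\left(0 \right)} \right)}\right) = - 160 \cdot 1 \left(10 + \left(25 + 5 \left(-5 + 0 + 0^{2}\right)\right)\right) = - 160 \cdot 1 \left(10 + \left(25 + 5 \left(-5 + 0 + 0\right)\right)\right) = - 160 \cdot 1 \left(10 + \left(25 + 5 \left(-5\right)\right)\right) = - 160 \cdot 1 \left(10 + \left(25 - 25\right)\right) = - 160 \cdot 1 \left(10 + 0\right) = - 160 \cdot 1 \cdot 10 = \left(-160\right) 10 = -1600$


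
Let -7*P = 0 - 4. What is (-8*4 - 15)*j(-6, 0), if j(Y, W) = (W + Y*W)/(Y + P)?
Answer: 0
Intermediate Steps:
P = 4/7 (P = -(0 - 4)/7 = -⅐*(-4) = 4/7 ≈ 0.57143)
j(Y, W) = (W + W*Y)/(4/7 + Y) (j(Y, W) = (W + Y*W)/(Y + 4/7) = (W + W*Y)/(4/7 + Y))
(-8*4 - 15)*j(-6, 0) = (-8*4 - 15)*(7*0*(1 - 6)/(4 + 7*(-6))) = (-32 - 15)*(7*0*(-5)/(4 - 42)) = -329*0*(-5)/(-38) = -329*0*(-1)*(-5)/38 = -47*0 = 0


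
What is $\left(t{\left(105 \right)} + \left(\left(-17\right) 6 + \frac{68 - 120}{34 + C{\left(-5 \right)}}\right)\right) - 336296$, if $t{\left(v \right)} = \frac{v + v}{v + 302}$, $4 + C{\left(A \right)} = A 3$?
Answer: $- \frac{2053727804}{6105} \approx -3.364 \cdot 10^{5}$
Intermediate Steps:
$C{\left(A \right)} = -4 + 3 A$ ($C{\left(A \right)} = -4 + A 3 = -4 + 3 A$)
$t{\left(v \right)} = \frac{2 v}{302 + v}$
$\left(t{\left(105 \right)} + \left(\left(-17\right) 6 + \frac{68 - 120}{34 + C{\left(-5 \right)}}\right)\right) - 336296 = \left(2 \cdot 105 \frac{1}{302 + 105} - \left(102 - \frac{68 - 120}{34 + \left(-4 + 3 \left(-5\right)\right)}\right)\right) - 336296 = \left(2 \cdot 105 \cdot \frac{1}{407} - \left(102 + \frac{52}{34 - 19}\right)\right) - 336296 = \left(\frac{210}{407} - \left(102 + \frac{52}{15}\right)\right) - 336296 = \left(\frac{210}{407} - \frac{1582}{15}\right) - 336296 = - \frac{640724}{6105} - 336296 = - \frac{2053727804}{6105}$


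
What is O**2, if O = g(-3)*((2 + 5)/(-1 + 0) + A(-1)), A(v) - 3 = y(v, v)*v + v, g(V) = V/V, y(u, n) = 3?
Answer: 64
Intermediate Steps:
g(V) = 1
A(v) = 3 + 4*v (A(v) = 3 + (3*v + v) = 3 + 4*v)
O = -8 (O = 1*((2 + 5)/(-1 + 0) + (3 + 4*(-1))) = 1*(7/(-1) + (3 - 4)) = 1*(7*(-1) - 1) = 1*(-7 - 1) = 1*(-8) = -8)
O**2 = (-8)**2 = 64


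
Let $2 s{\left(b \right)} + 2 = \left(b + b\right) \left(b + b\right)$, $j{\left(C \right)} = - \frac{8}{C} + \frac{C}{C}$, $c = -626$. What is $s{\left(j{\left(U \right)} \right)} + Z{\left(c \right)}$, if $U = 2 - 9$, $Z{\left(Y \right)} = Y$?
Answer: $- \frac{30273}{49} \approx -617.82$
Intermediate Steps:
$U = -7$ ($U = 2 - 9 = -7$)
$j{\left(C \right)} = 1 - \frac{8}{C}$ ($j{\left(C \right)} = - \frac{8}{C} + 1 = 1 - \frac{8}{C}$)
$s{\left(b \right)} = -1 + 2 b^{2}$ ($s{\left(b \right)} = -1 + \frac{\left(b + b\right) \left(b + b\right)}{2} = -1 + \frac{2 b 2 b}{2} = -1 + \frac{4 b^{2}}{2} = -1 + 2 b^{2}$)
$s{\left(j{\left(U \right)} \right)} + Z{\left(c \right)} = \left(-1 + 2 \left(\frac{-8 - 7}{-7}\right)^{2}\right) - 626 = \left(-1 + 2 \left(\left(- \frac{1}{7}\right) \left(-15\right)\right)^{2}\right) - 626 = \left(-1 + 2 \left(\frac{15}{7}\right)^{2}\right) - 626 = \left(-1 + 2 \cdot \frac{225}{49}\right) - 626 = \left(-1 + \frac{450}{49}\right) - 626 = \frac{401}{49} - 626 = - \frac{30273}{49}$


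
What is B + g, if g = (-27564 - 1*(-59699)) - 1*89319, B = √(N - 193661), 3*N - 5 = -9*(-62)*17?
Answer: -57184 + 2*I*√428619/3 ≈ -57184.0 + 436.46*I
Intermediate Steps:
N = 9491/3 (N = 5/3 + (-9*(-62)*17)/3 = 5/3 + (-(-558)*17)/3 = 5/3 + (-1*(-9486))/3 = 5/3 + (⅓)*9486 = 5/3 + 3162 = 9491/3 ≈ 3163.7)
B = 2*I*√428619/3 (B = √(9491/3 - 193661) = √(-571492/3) = 2*I*√428619/3 ≈ 436.46*I)
g = -57184 (g = (-27564 + 59699) - 89319 = 32135 - 89319 = -57184)
B + g = 2*I*√428619/3 - 57184 = -57184 + 2*I*√428619/3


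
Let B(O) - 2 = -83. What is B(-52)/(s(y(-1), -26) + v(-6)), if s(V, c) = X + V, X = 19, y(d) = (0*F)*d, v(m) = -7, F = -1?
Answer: -27/4 ≈ -6.7500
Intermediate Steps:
y(d) = 0 (y(d) = (0*(-1))*d = 0*d = 0)
B(O) = -81 (B(O) = 2 - 83 = -81)
s(V, c) = 19 + V
B(-52)/(s(y(-1), -26) + v(-6)) = -81/((19 + 0) - 7) = -81/(19 - 7) = -81/12 = -81*1/12 = -27/4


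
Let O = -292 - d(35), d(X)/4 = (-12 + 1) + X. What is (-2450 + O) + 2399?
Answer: -439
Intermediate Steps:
d(X) = -44 + 4*X (d(X) = 4*((-12 + 1) + X) = 4*(-11 + X) = -44 + 4*X)
O = -388 (O = -292 - (-44 + 4*35) = -292 - (-44 + 140) = -292 - 1*96 = -292 - 96 = -388)
(-2450 + O) + 2399 = (-2450 - 388) + 2399 = -2838 + 2399 = -439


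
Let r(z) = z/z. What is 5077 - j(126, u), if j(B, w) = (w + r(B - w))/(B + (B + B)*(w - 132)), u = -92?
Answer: 40849529/8046 ≈ 5077.0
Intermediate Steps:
r(z) = 1
j(B, w) = (1 + w)/(B + 2*B*(-132 + w)) (j(B, w) = (w + 1)/(B + (B + B)*(w - 132)) = (1 + w)/(B + (2*B)*(-132 + w)) = (1 + w)/(B + 2*B*(-132 + w)))
5077 - j(126, u) = 5077 - (1 - 92)/(126*(-263 + 2*(-92))) = 5077 - (-91)/(126*(-263 - 184)) = 5077 - (-91)/(126*(-447)) = 5077 - (-1)*(-91)/(126*447) = 5077 - 1*13/8046 = 5077 - 13/8046 = 40849529/8046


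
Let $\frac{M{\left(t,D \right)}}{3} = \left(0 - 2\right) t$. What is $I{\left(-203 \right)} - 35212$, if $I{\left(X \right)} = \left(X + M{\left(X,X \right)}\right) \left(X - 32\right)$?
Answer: $-273737$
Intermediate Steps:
$M{\left(t,D \right)} = - 6 t$ ($M{\left(t,D \right)} = 3 \left(0 - 2\right) t = 3 \left(- 2 t\right) = - 6 t$)
$I{\left(X \right)} = - 5 X \left(-32 + X\right)$ ($I{\left(X \right)} = \left(X - 6 X\right) \left(X - 32\right) = - 5 X \left(-32 + X\right)$)
$I{\left(-203 \right)} - 35212 = 5 \left(-203\right) \left(32 - -203\right) - 35212 = 5 \left(-203\right) \left(32 + 203\right) - 35212 = 5 \left(-203\right) 235 - 35212 = -238525 - 35212 = -273737$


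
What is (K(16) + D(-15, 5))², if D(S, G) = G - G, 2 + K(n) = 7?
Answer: 25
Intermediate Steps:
K(n) = 5 (K(n) = -2 + 7 = 5)
D(S, G) = 0
(K(16) + D(-15, 5))² = (5 + 0)² = 5² = 25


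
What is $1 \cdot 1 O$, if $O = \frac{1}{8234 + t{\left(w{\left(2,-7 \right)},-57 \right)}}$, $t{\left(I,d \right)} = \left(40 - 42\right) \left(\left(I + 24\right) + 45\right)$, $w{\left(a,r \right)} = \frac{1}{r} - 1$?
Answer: $\frac{7}{56688} \approx 0.00012348$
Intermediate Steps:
$w{\left(a,r \right)} = -1 + \frac{1}{r}$ ($w{\left(a,r \right)} = \frac{1}{r} - 1 = -1 + \frac{1}{r}$)
$t{\left(I,d \right)} = -138 - 2 I$ ($t{\left(I,d \right)} = - 2 \left(\left(24 + I\right) + 45\right) = - 2 \left(69 + I\right) = -138 - 2 I$)
$O = \frac{7}{56688}$ ($O = \frac{1}{8234 - \left(138 + 2 \frac{1 - -7}{-7}\right)} = \frac{1}{8234 - \left(138 + 2 \left(- \frac{1 + 7}{7}\right)\right)} = \frac{1}{8234 - \left(138 + 2 \left(\left(- \frac{1}{7}\right) 8\right)\right)} = \frac{1}{8234 - \frac{950}{7}} = \frac{1}{\frac{56688}{7}} = \frac{7}{56688} \approx 0.00012348$)
$1 \cdot 1 O = 1 \cdot 1 \cdot \frac{7}{56688} = 1 \cdot \frac{7}{56688} = \frac{7}{56688}$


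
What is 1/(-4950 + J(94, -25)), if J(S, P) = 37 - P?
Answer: -1/4888 ≈ -0.00020458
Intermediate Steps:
1/(-4950 + J(94, -25)) = 1/(-4950 + (37 - 1*(-25))) = 1/(-4950 + (37 + 25)) = 1/(-4950 + 62) = 1/(-4888) = -1/4888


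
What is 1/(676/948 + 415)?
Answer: 237/98524 ≈ 0.0024055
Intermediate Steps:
1/(676/948 + 415) = 1/(676*(1/948) + 415) = 1/(169/237 + 415) = 1/(98524/237) = 237/98524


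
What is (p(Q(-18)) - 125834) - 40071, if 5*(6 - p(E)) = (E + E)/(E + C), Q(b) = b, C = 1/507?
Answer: -7569160127/45625 ≈ -1.6590e+5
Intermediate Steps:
C = 1/507 ≈ 0.0019724
p(E) = 6 - 2*E/(5*(1/507 + E)) (p(E) = 6 - (E + E)/(5*(E + 1/507)) = 6 - 2*E/(5*(1/507 + E)))
(p(Q(-18)) - 125834) - 40071 = (6*(5 + 2366*(-18))/(5*(1 + 507*(-18))) - 125834) - 40071 = (6*(5 - 42588)/(5*(1 - 9126)) - 125834) - 40071 = ((6/5)*(-42583)/(-9125) - 125834) - 40071 = ((6/5)*(-1/9125)*(-42583) - 125834) - 40071 = (255498/45625 - 125834) - 40071 = -5740920752/45625 - 40071 = -7569160127/45625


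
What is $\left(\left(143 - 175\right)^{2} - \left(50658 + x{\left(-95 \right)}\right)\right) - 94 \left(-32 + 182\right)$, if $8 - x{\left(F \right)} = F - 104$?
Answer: $-63941$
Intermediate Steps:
$x{\left(F \right)} = 112 - F$ ($x{\left(F \right)} = 8 - \left(F - 104\right) = 8 - \left(-104 + F\right) = 112 - F$)
$\left(\left(143 - 175\right)^{2} - \left(50658 + x{\left(-95 \right)}\right)\right) - 94 \left(-32 + 182\right) = \left(\left(143 - 175\right)^{2} + \left(\left(23000 - 76013\right) + \left(2355 - \left(112 - -95\right)\right)\right)\right) - 94 \left(-32 + 182\right) = \left(\left(-32\right)^{2} + \left(-53013 + \left(2355 - \left(112 + 95\right)\right)\right)\right) - 14100 = \left(1024 + \left(-53013 + \left(2355 - 207\right)\right)\right) - 14100 = \left(1024 + \left(-53013 + 2148\right)\right) - 14100 = \left(1024 - 50865\right) - 14100 = -49841 - 14100 = -63941$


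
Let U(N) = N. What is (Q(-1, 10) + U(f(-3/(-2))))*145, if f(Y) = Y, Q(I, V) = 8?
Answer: 2755/2 ≈ 1377.5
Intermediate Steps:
(Q(-1, 10) + U(f(-3/(-2))))*145 = (8 - 3/(-2))*145 = (8 - 3*(-½))*145 = (8 + 3/2)*145 = (19/2)*145 = 2755/2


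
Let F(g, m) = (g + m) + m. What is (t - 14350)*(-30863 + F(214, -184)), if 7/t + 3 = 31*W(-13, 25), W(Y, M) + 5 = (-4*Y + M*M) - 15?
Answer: 3021297660227/6788 ≈ 4.4509e+8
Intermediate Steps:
W(Y, M) = -20 + M² - 4*Y (W(Y, M) = -5 + ((-4*Y + M*M) - 15) = -5 + ((-4*Y + M²) - 15) = -5 + ((M² - 4*Y) - 15) = -5 + (-15 + M² - 4*Y) = -20 + M² - 4*Y)
F(g, m) = g + 2*m
t = 7/20364 (t = 7/(-3 + 31*(-20 + 25² - 4*(-13))) = 7/(-3 + 31*(-20 + 625 + 52)) = 7/(-3 + 31*657) = 7/(-3 + 20367) = 7/20364 ≈ 0.00034374)
(t - 14350)*(-30863 + F(214, -184)) = (7/20364 - 14350)*(-30863 + (214 + 2*(-184))) = -292223393*(-30863 + (214 - 368))/20364 = -292223393*(-30863 - 154)/20364 = -292223393/20364*(-31017) = 3021297660227/6788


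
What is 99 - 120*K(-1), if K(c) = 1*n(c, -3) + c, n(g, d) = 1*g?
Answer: 339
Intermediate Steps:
n(g, d) = g
K(c) = 2*c (K(c) = 1*c + c = c + c = 2*c)
99 - 120*K(-1) = 99 - 240*(-1) = 99 - 120*(-2) = 99 + 240 = 339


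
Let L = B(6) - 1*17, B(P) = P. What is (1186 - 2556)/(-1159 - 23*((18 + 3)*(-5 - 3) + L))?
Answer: -685/1479 ≈ -0.46315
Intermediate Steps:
L = -11 (L = 6 - 1*17 = 6 - 17 = -11)
(1186 - 2556)/(-1159 - 23*((18 + 3)*(-5 - 3) + L)) = (1186 - 2556)/(-1159 - 23*((18 + 3)*(-5 - 3) - 11)) = -1370/(-1159 - 23*(21*(-8) - 11)) = -1370/(-1159 - 23*(-168 - 11)) = -1370/(-1159 - 23*(-179)) = -1370/(-1159 + 4117) = -1370/2958 = -1370*1/2958 = -685/1479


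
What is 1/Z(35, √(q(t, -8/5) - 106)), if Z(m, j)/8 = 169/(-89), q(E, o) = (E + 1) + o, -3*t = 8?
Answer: -89/1352 ≈ -0.065828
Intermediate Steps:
t = -8/3 (t = -⅓*8 = -8/3 ≈ -2.6667)
q(E, o) = 1 + E + o (q(E, o) = (1 + E) + o = 1 + E + o)
Z(m, j) = -1352/89 (Z(m, j) = 8*(169/(-89)) = 8*(169*(-1/89)) = 8*(-169/89) = -1352/89)
1/Z(35, √(q(t, -8/5) - 106)) = 1/(-1352/89) = -89/1352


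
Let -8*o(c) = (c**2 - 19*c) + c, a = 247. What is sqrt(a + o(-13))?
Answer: 11*sqrt(26)/4 ≈ 14.022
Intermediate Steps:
o(c) = -c**2/8 + 9*c/4 (o(c) = -((c**2 - 19*c) + c)/8 = -(c**2 - 18*c)/8 = -c**2/8 + 9*c/4)
sqrt(a + o(-13)) = sqrt(247 + (1/8)*(-13)*(18 - 1*(-13))) = sqrt(247 + (1/8)*(-13)*(18 + 13)) = sqrt(247 + (1/8)*(-13)*31) = sqrt(247 - 403/8) = sqrt(1573/8) = 11*sqrt(26)/4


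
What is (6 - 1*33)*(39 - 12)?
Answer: -729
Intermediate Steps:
(6 - 1*33)*(39 - 12) = (6 - 33)*27 = -27*27 = -729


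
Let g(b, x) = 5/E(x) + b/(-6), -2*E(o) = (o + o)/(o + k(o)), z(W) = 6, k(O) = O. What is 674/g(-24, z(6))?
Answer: -337/3 ≈ -112.33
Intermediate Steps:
E(o) = -1/2 (E(o) = -(o + o)/(2*(o + o)) = -2*o/(2*(2*o)) = -2*o*1/(2*o)/2 = -1/2*1 = -1/2)
g(b, x) = -10 - b/6 (g(b, x) = 5/(-1/2) + b/(-6) = 5*(-2) + b*(-1/6) = -10 - b/6)
674/g(-24, z(6)) = 674/(-10 - 1/6*(-24)) = 674/(-10 + 4) = 674/(-6) = 674*(-1/6) = -337/3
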